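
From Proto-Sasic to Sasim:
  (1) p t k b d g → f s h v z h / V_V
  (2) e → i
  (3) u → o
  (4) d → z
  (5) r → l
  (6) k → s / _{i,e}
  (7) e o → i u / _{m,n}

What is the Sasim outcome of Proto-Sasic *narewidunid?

Sasim: *narewidunid > narewizunid > nariwizunid > nariwizonid > nariwizoniz > naliwizoniz > naliwizuniz  (by intervocalic lenition, vowel merger, vowel merger, unconditioned shift, unconditioned shift, pre-nasal raising)

naliwizuniz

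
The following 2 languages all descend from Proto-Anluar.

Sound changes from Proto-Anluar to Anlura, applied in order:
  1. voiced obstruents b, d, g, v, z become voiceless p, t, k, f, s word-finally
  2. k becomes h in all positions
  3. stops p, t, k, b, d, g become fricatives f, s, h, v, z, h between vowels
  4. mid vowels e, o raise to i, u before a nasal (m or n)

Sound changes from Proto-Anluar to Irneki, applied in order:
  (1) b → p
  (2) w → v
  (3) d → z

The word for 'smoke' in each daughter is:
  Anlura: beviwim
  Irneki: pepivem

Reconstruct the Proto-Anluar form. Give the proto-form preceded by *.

Position 1: Anlura has b, Irneki has p. Anlura preserves b here (none of its changes turn any other segment into b), so the proto-segment is *b.
Position 6: Anlura has i, Irneki has e. Irneki preserves e here (none of its changes turn any other segment into e), so the proto-segment is *e.
Continuing position by position gives *bebiwem; check it forward:
Anlura: *bebiwem
  bebiwem (rule 1 does not apply)
  bebiwem (rule 2 does not apply)
  bebiwem → beviwem   [intervocalic lenition]
  beviwem → beviwim   [pre-nasal raising]
  giving Anlura beviwim.
Irneki: start from *bebiwem.
  rule 1 (unconditioned shift): bebiwem → pepiwem
  rule 2 (unconditioned shift): pepiwem → pepivem
  rule 3: no change — pepivem
  ⇒ Irneki pepivem
*bebiwem is the unique common source.

*bebiwem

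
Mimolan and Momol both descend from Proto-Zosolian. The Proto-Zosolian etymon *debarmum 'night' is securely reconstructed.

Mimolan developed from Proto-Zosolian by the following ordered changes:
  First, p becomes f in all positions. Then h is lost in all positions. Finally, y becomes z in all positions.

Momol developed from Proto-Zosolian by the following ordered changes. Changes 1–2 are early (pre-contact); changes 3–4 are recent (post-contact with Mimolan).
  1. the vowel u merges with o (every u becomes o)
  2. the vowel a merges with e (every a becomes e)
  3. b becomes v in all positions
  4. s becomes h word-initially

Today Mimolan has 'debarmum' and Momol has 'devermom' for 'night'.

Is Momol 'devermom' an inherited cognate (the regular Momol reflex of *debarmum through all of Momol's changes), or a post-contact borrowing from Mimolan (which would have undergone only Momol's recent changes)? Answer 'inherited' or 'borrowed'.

If inherited, *debarmum would pass through all of Momol's changes:
Momol: *debarmum
  debarmum → debarmom   [vowel merger]
  debarmom → debermom   [vowel merger]
  debermom → devermom   [unconditioned shift]
  devermom (rule 4 does not apply)
  giving Momol devermom.
If borrowed from Mimolan 'debarmum' after the early changes, it would undergo only the recent ones:
  rule 3 (unconditioned shift): debarmum → devarmum
  rule 4 (debuccalisation): no change (devarmum)
  ⇒ as a loan: devarmum
Momol 'devermom' matches the inherited outcome exactly, so it is an inherited cognate, not a loan.

inherited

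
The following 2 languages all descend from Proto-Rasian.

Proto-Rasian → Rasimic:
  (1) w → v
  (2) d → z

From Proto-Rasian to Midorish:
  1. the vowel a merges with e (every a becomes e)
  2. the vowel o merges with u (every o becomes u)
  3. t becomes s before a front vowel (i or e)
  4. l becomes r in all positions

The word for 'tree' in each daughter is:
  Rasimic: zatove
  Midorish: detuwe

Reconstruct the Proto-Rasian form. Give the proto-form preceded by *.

Position 1: Rasimic has z, Midorish has d. Midorish preserves d here (none of its changes turn any other segment into d), so the proto-segment is *d.
Position 2: Rasimic has a, Midorish has e. Rasimic preserves a here (none of its changes turn any other segment into a), so the proto-segment is *a.
This points to *datowe. Verify forward in each daughter:
Rasimic: *datowe > datove > zatove  (by unconditioned shift, unconditioned shift)
Midorish: *datowe
  datowe → detowe   [vowel merger]
  detowe → detuwe   [vowel merger]
  detuwe (rule 3 does not apply)
  detuwe (rule 4 does not apply)
  giving Midorish detuwe.
Only *datowe yields all of Rasimic zatove, Midorish detuwe.

*datowe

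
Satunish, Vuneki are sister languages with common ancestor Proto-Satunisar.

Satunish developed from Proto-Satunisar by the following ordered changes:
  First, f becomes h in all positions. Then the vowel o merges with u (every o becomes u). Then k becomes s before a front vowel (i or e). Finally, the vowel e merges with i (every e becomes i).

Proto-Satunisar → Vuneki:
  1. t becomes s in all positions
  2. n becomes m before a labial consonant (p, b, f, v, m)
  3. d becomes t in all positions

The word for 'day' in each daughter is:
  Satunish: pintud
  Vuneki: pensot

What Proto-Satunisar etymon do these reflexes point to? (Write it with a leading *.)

*pentod

Position 4: Satunish has t, Vuneki has s. Satunish preserves t here (none of its changes turn any other segment into t), so the proto-segment is *t.
Position 5: Satunish has u, Vuneki has o. Vuneki preserves o here (none of its changes turn any other segment into o), so the proto-segment is *o.
This points to *pentod. Verify forward in each daughter:
Satunish: *pentod > pentud > pintud  (by vowel merger, vowel merger)
Vuneki: start from *pentod.
  rule 1 (unconditioned shift): pentod → pensod
  rule 2: no change — pensod
  rule 3 (unconditioned shift): pensod → pensot
  ⇒ Vuneki pensot
Only *pentod yields all of Satunish pintud, Vuneki pensot.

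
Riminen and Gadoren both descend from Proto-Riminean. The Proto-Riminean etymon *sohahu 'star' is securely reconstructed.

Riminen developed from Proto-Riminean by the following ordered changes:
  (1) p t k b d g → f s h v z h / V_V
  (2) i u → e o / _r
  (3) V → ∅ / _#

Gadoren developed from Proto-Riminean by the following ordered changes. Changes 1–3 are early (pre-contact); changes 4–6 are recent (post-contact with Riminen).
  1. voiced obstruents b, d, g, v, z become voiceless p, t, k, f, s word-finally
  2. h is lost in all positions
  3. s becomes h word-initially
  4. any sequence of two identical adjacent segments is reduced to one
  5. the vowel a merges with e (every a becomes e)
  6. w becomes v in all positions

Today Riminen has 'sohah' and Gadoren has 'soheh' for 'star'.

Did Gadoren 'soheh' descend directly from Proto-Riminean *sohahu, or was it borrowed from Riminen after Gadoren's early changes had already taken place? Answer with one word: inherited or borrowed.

If inherited, *sohahu would pass through all of Gadoren's changes:
Gadoren: *sohahu
  sohahu (rule 1 does not apply)
  sohahu → soau   [h-loss]
  soau → hoau   [debuccalisation]
  hoau (rule 4 does not apply)
  hoau → hoeu   [vowel merger]
  hoeu (rule 6 does not apply)
  giving Gadoren hoeu.
If borrowed from Riminen 'sohah' after the early changes, it would undergo only the recent ones:
  rule 4 (degemination): no change (sohah)
  rule 5 (vowel merger): sohah → soheh
  rule 6 (unconditioned shift): no change (soheh)
  ⇒ as a loan: soheh
Gadoren 'soheh' matches the loan outcome 'soheh', not the inherited 'hoeu' — it skipped the early Gadoren changes, so it was borrowed from Riminen.

borrowed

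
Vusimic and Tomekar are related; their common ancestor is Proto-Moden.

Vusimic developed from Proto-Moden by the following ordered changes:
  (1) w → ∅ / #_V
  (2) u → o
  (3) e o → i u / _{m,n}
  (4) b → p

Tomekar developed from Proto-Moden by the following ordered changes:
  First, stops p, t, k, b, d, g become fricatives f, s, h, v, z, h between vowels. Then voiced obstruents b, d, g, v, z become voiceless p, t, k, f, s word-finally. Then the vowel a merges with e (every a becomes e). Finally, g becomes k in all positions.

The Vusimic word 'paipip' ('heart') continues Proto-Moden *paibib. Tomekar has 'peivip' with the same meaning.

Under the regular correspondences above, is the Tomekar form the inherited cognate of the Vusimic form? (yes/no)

Derive the expected Tomekar reflex of *paibib:
Tomekar: *paibib > paivib > paivip > peivip  (by intervocalic lenition, final devoicing, vowel merger)
Tomekar 'peivip' matches the regular reflex exactly, so the pair is cognate.

yes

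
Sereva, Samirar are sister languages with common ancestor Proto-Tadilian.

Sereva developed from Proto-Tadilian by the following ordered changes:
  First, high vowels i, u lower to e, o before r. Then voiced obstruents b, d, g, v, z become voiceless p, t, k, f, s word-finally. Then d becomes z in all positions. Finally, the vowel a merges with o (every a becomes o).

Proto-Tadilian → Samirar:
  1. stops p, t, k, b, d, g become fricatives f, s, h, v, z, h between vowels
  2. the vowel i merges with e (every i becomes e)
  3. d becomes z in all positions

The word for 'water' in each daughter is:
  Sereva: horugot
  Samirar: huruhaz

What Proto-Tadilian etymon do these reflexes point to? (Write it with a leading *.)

Position 7: Sereva has t, Samirar has z. Taking the neighbouring segments as reconstructed: Sereva t could go back to *t or *d; Samirar z could go back to *d or *z — the one source consistent with every daughter is *d.
Position 6: Sereva has o, Samirar has a. Samirar preserves a here (none of its changes turn any other segment into a), so the proto-segment is *a.
Position 5: Sereva has g, Samirar has h. Sereva preserves g here (none of its changes turn any other segment into g), so the proto-segment is *g.
Verify the candidate proto-form against each daughter:
Sereva: *hurugad
  hurugad → horugad   [pre-rhotic lowering]
  horugad → horugat   [final devoicing]
  horugat (rule 3 does not apply)
  horugat → horugot   [vowel merger]
  giving Sereva horugot.
Samirar: start from *hurugad.
  rule 1 (intervocalic lenition): hurugad → huruhad
  rule 2: no change — huruhad
  rule 3 (unconditioned shift): huruhad → huruhaz
  ⇒ Samirar huruhaz
No other proto-form is consistent with every reflex, so the reconstruction is *hurugad.

*hurugad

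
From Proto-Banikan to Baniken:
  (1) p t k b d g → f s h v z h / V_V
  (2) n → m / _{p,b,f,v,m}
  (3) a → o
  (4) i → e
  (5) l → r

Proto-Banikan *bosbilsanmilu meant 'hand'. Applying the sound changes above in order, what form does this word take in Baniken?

bosbersommeru

Baniken: *bosbilsanmilu
  bosbilsanmilu (rule 1 does not apply)
  bosbilsanmilu → bosbilsammilu   [nasal place assimilation]
  bosbilsammilu → bosbilsommilu   [vowel merger]
  bosbilsommilu → bosbelsommelu   [vowel merger]
  bosbelsommelu → bosbersommeru   [unconditioned shift]
  giving Baniken bosbersommeru.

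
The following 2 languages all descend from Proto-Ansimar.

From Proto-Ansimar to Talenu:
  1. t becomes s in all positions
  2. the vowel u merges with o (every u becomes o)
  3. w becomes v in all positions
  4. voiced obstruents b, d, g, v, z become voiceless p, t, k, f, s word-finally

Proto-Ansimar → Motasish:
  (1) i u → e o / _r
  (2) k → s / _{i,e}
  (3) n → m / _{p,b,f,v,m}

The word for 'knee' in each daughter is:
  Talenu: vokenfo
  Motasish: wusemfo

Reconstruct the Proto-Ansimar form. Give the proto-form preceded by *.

Position 5: Talenu has n, Motasish has m. Talenu preserves n here (none of its changes turn any other segment into n), so the proto-segment is *n.
Position 3: Talenu has k, Motasish has s. Taking the neighbouring segments as reconstructed: Talenu k can only go back to *k; Motasish s could go back to *k or *s — the one source consistent with every daughter is *k.
Position 2: Talenu has o, Motasish has u. Motasish preserves u here (none of its changes turn any other segment into u), so the proto-segment is *u.
Verify the candidate proto-form against each daughter:
Talenu: start from *wukenfo.
  rule 1: no change — wukenfo
  rule 2 (vowel merger): wukenfo → wokenfo
  rule 3 (unconditioned shift): wokenfo → vokenfo
  rule 4: no change — vokenfo
  ⇒ Talenu vokenfo
Motasish: *wukenfo
  wukenfo (rule 1 does not apply)
  wukenfo → wusenfo   [palatalisation]
  wusenfo → wusemfo   [nasal place assimilation]
  giving Motasish wusemfo.
*wukenfo is the unique common source.

*wukenfo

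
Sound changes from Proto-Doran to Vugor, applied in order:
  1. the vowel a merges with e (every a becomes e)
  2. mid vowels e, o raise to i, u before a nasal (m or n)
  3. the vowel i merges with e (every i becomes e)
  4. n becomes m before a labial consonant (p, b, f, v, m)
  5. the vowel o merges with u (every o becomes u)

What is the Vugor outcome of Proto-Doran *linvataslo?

Vugor: *linvataslo
  linvataslo → linveteslo   [vowel merger]
  linveteslo (rule 2 does not apply)
  linveteslo → lenveteslo   [vowel merger]
  lenveteslo → lemveteslo   [nasal place assimilation]
  lemveteslo → lemveteslu   [vowel merger]
  giving Vugor lemveteslu.

lemveteslu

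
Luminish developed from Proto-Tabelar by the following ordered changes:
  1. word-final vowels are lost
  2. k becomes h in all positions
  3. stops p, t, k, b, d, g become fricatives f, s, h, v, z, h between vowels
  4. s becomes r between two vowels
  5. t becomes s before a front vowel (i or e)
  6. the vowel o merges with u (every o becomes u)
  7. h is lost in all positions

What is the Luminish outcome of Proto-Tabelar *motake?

Luminish: *motake > motak > motah > mosah > morah > murah > mura  (by apocope, unconditioned shift, intervocalic lenition, rhotacism, vowel merger, h-loss)

mura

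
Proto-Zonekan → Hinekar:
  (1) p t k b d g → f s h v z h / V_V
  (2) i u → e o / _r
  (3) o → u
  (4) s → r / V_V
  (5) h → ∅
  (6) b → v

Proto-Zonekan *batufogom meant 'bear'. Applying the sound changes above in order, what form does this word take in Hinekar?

varufuum

Hinekar: *batufogom > basufohom > basufuhum > barufuhum > barufuum > varufuum  (by intervocalic lenition, vowel merger, rhotacism, h-loss, unconditioned shift)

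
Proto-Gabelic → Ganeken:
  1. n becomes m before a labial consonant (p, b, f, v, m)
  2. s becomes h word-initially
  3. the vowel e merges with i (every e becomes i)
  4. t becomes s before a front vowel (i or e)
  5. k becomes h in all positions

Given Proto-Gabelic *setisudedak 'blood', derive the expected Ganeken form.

Ganeken: start from *setisudedak.
  rule 1: no change — setisudedak
  rule 2 (debuccalisation): setisudedak → hetisudedak
  rule 3 (vowel merger): hetisudedak → hitisudidak
  rule 4 (palatalisation): hitisudidak → hisisudidak
  rule 5 (unconditioned shift): hisisudidak → hisisudidah
  ⇒ Ganeken hisisudidah

hisisudidah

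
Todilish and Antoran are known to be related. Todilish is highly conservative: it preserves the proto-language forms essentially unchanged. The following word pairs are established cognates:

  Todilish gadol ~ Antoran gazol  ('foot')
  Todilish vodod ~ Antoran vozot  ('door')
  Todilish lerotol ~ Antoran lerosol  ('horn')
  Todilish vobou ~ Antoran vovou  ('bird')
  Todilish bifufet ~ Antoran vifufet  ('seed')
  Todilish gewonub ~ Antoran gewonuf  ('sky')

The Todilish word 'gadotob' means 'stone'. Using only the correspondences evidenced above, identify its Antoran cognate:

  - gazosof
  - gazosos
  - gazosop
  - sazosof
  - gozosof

gadol ~ gazol, vodod ~ vozot — Todilish d corresponds to Antoran z between vowels (before a back vowel).
lerotol ~ lerosol — Todilish t corresponds to Antoran s between vowels (before a back vowel).
gewonub ~ gewonuf — Todilish b corresponds to Antoran f word-finally.
Applying these to Todilish 'gadotob':
  gadotob → gazotob   (d→z between vowels (before a back vowel))
  gazotob → gazosob   (t→s between vowels (before a back vowel))
  gazosob → gazosof   (b→f word-finally)
So the Antoran cognate is 'gazosof'.

gazosof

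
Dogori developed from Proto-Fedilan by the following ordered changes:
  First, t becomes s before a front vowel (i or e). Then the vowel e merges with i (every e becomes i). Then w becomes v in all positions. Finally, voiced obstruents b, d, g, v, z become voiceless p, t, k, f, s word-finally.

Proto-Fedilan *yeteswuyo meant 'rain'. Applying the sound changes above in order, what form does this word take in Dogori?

yisisvuyo

Dogori: *yeteswuyo > yeseswuyo > yisiswuyo > yisisvuyo  (by palatalisation, vowel merger, unconditioned shift)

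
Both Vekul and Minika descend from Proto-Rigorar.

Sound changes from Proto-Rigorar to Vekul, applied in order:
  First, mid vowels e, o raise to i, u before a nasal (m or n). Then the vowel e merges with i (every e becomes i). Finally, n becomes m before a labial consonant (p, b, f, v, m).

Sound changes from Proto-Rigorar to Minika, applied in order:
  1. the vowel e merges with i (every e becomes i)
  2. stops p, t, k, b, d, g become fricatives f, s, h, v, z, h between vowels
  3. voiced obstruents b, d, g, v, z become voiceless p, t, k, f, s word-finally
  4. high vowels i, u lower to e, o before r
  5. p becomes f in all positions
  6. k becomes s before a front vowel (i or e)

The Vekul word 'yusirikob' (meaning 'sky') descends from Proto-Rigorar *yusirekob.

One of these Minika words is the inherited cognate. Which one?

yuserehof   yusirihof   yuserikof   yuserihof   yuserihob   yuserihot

Minika: start from *yusirekob.
  rule 1 (vowel merger): yusirekob → yusirikob
  rule 2 (intervocalic lenition): yusirikob → yusirihob
  rule 3 (final devoicing): yusirihob → yusirihop
  rule 4 (pre-rhotic lowering): yusirihop → yuserihop
  rule 5 (unconditioned shift): yuserihop → yuserihof
  rule 6: no change — yuserihof
  ⇒ Minika yuserihof
Only 'yuserihof' matches the regular Minika development of *yusirekob.

yuserihof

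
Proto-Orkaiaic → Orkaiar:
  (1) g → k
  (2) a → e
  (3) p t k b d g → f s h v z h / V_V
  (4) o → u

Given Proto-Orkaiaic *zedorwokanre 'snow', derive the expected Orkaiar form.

zezurwuhenre

Orkaiar: start from *zedorwokanre.
  rule 1: no change — zedorwokanre
  rule 2 (vowel merger): zedorwokanre → zedorwokenre
  rule 3 (intervocalic lenition): zedorwokenre → zezorwohenre
  rule 4 (vowel merger): zezorwohenre → zezurwuhenre
  ⇒ Orkaiar zezurwuhenre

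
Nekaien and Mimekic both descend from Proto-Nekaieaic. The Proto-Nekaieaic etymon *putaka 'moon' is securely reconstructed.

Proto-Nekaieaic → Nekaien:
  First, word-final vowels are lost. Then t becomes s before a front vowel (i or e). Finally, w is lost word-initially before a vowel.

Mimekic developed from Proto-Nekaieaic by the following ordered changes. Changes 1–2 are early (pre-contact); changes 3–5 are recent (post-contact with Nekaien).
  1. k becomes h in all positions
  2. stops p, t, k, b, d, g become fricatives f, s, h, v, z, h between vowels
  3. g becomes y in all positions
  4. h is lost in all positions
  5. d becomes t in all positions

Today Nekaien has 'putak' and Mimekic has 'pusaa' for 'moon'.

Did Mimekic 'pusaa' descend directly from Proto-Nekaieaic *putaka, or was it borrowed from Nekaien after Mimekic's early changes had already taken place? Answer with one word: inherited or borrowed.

inherited

If inherited, *putaka would pass through all of Mimekic's changes:
Mimekic: start from *putaka.
  rule 1 (unconditioned shift): putaka → putaha
  rule 2 (intervocalic lenition): putaha → pusaha
  rule 3: no change — pusaha
  rule 4 (h-loss): pusaha → pusaa
  rule 5: no change — pusaa
  ⇒ Mimekic pusaa
If borrowed from Nekaien 'putak' after the early changes, it would undergo only the recent ones:
  rule 3 (unconditioned shift): no change (putak)
  rule 4 (h-loss): no change (putak)
  rule 5 (unconditioned shift): no change (putak)
  ⇒ as a loan: putak
Mimekic 'pusaa' matches the inherited outcome exactly, so it is an inherited cognate, not a loan.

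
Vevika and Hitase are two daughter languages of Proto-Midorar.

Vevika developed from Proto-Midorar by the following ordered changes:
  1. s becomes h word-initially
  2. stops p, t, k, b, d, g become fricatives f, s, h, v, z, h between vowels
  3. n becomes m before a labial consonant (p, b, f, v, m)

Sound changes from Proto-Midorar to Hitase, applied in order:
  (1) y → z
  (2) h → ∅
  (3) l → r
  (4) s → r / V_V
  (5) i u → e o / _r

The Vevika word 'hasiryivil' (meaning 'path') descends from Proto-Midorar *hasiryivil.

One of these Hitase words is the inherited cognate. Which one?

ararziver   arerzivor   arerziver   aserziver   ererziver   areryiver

Hitase: start from *hasiryivil.
  rule 1 (unconditioned shift): hasiryivil → hasirzivil
  rule 2 (h-loss): hasirzivil → asirzivil
  rule 3 (unconditioned shift): asirzivil → asirzivir
  rule 4 (rhotacism): asirzivir → arirzivir
  rule 5 (pre-rhotic lowering): arirzivir → arerziver
  ⇒ Hitase arerziver
Only 'arerziver' matches the regular Hitase development of *hasiryivil.

arerziver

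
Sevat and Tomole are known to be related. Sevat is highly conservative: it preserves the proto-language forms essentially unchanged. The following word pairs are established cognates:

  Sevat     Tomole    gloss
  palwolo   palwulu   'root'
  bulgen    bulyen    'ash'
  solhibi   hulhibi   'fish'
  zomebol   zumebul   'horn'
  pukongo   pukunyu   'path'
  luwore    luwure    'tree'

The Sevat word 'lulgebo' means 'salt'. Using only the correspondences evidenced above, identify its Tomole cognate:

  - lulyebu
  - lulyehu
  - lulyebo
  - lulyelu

lulyebu

bulgen ~ bulyen — Sevat g corresponds to Tomole y after a consonant, before a front vowel.
palwolo ~ palwulu, pukongo ~ pukunyu — Sevat o corresponds to Tomole u word-finally.
Applying these to Sevat 'lulgebo':
  lulgebo → lulyebo   (g→y after a consonant, before a front vowel)
  lulyebo → lulyebu   (o→u word-finally)
So the Tomole cognate is 'lulyebu'.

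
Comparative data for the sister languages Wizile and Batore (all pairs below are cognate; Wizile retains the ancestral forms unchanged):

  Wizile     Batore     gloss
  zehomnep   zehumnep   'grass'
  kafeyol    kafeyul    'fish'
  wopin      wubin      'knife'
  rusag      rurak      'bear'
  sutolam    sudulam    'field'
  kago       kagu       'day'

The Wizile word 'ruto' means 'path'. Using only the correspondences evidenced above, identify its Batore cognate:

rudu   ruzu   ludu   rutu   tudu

rudu

sutolam ~ sudulam — Wizile t corresponds to Batore d between vowels (before a back vowel).
kago ~ kagu — Wizile o corresponds to Batore u word-finally.
Applying these to Wizile 'ruto':
  ruto → rudo   (t→d between vowels (before a back vowel))
  rudo → rudu   (o→u word-finally)
So the Batore cognate is 'rudu'.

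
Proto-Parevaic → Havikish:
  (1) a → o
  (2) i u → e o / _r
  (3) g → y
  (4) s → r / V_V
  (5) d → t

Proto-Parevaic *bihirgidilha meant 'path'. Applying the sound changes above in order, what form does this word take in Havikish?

biheryitilho

Havikish: *bihirgidilha > bihirgidilho > bihergidilho > biheryidilho > biheryitilho  (by vowel merger, pre-rhotic lowering, unconditioned shift, unconditioned shift)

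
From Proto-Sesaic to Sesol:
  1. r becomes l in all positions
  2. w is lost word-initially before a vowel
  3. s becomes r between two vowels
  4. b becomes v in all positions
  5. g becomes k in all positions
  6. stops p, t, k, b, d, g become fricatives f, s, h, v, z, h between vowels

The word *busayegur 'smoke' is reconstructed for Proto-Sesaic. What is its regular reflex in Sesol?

vurayehul

Sesol: start from *busayegur.
  rule 1 (unconditioned shift): busayegur → busayegul
  rule 2: no change — busayegul
  rule 3 (rhotacism): busayegul → burayegul
  rule 4 (unconditioned shift): burayegul → vurayegul
  rule 5 (unconditioned shift): vurayegul → vurayekul
  rule 6 (intervocalic lenition): vurayekul → vurayehul
  ⇒ Sesol vurayehul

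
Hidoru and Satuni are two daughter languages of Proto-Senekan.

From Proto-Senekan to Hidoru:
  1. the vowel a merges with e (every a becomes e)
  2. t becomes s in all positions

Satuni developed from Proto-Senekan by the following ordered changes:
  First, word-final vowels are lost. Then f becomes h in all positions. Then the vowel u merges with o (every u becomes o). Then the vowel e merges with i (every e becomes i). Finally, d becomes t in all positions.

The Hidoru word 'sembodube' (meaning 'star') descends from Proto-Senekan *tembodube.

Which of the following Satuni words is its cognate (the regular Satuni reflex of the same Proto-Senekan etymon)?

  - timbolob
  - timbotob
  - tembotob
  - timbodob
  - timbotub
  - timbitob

Satuni: start from *tembodube.
  rule 1 (apocope): tembodube → tembodub
  rule 2: no change — tembodub
  rule 3 (vowel merger): tembodub → tembodob
  rule 4 (vowel merger): tembodob → timbodob
  rule 5 (unconditioned shift): timbodob → timbotob
  ⇒ Satuni timbotob
Among the options, 'timbotob' alone shows every Satuni change applied in order.

timbotob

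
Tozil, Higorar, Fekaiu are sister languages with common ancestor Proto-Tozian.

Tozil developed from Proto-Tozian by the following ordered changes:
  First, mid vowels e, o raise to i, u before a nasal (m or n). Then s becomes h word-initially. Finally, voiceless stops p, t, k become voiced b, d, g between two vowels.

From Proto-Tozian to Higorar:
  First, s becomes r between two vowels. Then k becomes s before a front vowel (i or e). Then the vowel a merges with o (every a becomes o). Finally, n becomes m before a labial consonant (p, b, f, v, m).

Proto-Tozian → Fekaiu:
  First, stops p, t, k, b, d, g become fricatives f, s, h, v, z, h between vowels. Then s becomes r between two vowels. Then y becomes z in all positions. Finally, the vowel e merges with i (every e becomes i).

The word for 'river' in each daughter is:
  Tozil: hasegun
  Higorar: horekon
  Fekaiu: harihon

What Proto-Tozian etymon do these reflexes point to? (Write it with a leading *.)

*hasekon

Position 3: Tozil has s, Higorar has r, Fekaiu has r. Tozil preserves s here (none of its changes turn any other segment into s), so the proto-segment is *s.
Position 6: Tozil has u, Higorar has o, Fekaiu has o. Fekaiu preserves o here (none of its changes turn any other segment into o), so the proto-segment is *o.
This points to *hasekon. Verify forward in each daughter:
Tozil: start from *hasekon.
  rule 1 (pre-nasal raising): hasekon → hasekun
  rule 2: no change — hasekun
  rule 3 (intervocalic voicing): hasekun → hasegun
  ⇒ Tozil hasegun
Higorar: start from *hasekon.
  rule 1 (rhotacism): hasekon → harekon
  rule 2: no change — harekon
  rule 3 (vowel merger): harekon → horekon
  rule 4: no change — horekon
  ⇒ Higorar horekon
Fekaiu: *hasekon > hasehon > harehon > harihon  (by intervocalic lenition, rhotacism, vowel merger)
*hasekon is the unique common source.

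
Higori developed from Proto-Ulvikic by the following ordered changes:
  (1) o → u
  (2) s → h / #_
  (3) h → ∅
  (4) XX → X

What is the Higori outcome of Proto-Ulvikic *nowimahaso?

Higori: *nowimahaso > nuwimahasu > nuwimaasu > nuwimasu  (by vowel merger, h-loss, degemination)

nuwimasu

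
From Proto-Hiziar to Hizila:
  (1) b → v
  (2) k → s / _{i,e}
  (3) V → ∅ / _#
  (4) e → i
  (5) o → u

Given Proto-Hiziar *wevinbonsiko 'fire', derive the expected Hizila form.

wivinvunsik

Hizila: *wevinbonsiko
  wevinbonsiko → wevinvonsiko   [unconditioned shift]
  wevinvonsiko (rule 2 does not apply)
  wevinvonsiko → wevinvonsik   [apocope]
  wevinvonsik → wivinvonsik   [vowel merger]
  wivinvonsik → wivinvunsik   [vowel merger]
  giving Hizila wivinvunsik.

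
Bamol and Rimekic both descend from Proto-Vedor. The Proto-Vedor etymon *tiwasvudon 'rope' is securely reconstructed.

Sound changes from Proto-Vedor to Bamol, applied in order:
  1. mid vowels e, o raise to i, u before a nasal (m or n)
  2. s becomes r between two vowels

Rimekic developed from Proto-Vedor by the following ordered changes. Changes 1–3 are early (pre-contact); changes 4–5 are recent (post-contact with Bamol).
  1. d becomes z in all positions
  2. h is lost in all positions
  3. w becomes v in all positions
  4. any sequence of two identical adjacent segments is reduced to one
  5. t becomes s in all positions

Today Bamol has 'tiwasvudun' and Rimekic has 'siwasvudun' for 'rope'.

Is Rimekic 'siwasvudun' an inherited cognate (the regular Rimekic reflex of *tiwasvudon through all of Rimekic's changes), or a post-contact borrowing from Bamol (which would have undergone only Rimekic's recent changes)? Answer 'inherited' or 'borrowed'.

If inherited, *tiwasvudon would pass through all of Rimekic's changes:
Rimekic: *tiwasvudon > tiwasvuzon > tivasvuzon > sivasvuzon  (by unconditioned shift, unconditioned shift, unconditioned shift)
If borrowed from Bamol 'tiwasvudun' after the early changes, it would undergo only the recent ones:
  rule 4 (degemination): no change (tiwasvudun)
  rule 5 (unconditioned shift): tiwasvudun → siwasvudun
  ⇒ as a loan: siwasvudun
Rimekic 'siwasvudun' matches the loan outcome 'siwasvudun', not the inherited 'sivasvuzon' — it skipped the early Rimekic changes, so it was borrowed from Bamol.

borrowed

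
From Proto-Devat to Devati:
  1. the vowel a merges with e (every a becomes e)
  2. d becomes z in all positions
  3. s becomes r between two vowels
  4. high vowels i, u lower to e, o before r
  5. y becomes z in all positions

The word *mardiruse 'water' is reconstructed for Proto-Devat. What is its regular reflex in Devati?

Devati: start from *mardiruse.
  rule 1 (vowel merger): mardiruse → merdiruse
  rule 2 (unconditioned shift): merdiruse → merziruse
  rule 3 (rhotacism): merziruse → merzirure
  rule 4 (pre-rhotic lowering): merzirure → merzerore
  rule 5: no change — merzerore
  ⇒ Devati merzerore

merzerore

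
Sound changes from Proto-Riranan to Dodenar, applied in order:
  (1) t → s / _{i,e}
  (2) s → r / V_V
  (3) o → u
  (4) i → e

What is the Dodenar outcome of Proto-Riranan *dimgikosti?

demgekusse

Dodenar: *dimgikosti > dimgikossi > dimgikussi > demgekusse  (by palatalisation, vowel merger, vowel merger)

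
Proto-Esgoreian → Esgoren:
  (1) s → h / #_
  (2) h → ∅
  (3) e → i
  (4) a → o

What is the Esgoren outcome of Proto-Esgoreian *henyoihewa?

Esgoren: start from *henyoihewa.
  rule 1: no change — henyoihewa
  rule 2 (h-loss): henyoihewa → enyoiewa
  rule 3 (vowel merger): enyoiewa → inyoiiwa
  rule 4 (vowel merger): inyoiiwa → inyoiiwo
  ⇒ Esgoren inyoiiwo

inyoiiwo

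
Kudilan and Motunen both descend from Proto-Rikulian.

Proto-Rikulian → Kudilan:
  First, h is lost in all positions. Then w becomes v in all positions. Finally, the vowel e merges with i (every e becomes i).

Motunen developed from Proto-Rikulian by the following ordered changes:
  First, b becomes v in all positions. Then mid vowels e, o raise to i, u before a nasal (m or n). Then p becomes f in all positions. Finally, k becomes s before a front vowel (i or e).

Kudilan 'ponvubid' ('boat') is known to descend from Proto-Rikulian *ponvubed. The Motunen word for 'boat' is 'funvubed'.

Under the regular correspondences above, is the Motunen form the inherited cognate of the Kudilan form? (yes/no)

no

Derive the expected Motunen reflex of *ponvubed:
Motunen: start from *ponvubed.
  rule 1 (unconditioned shift): ponvubed → ponvuved
  rule 2 (pre-nasal raising): ponvuved → punvuved
  rule 3 (unconditioned shift): punvuved → funvuved
  rule 4: no change — funvuved
  ⇒ Motunen funvuved
The regular Motunen reflex would be 'funvuved', but the attested form is 'funvubed'. The correspondence is irregular, so they are not cognates (the Motunen form has a different source).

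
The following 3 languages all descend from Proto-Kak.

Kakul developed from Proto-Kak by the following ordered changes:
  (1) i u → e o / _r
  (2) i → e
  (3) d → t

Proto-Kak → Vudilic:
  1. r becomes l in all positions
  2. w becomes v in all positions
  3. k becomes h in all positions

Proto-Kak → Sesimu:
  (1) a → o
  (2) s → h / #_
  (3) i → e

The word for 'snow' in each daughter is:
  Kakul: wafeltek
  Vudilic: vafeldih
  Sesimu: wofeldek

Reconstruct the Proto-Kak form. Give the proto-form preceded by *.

Position 7: Kakul has e, Vudilic has i, Sesimu has e. Vudilic preserves i here (none of its changes turn any other segment into i), so the proto-segment is *i.
Position 1: Kakul has w, Vudilic has v, Sesimu has w. Kakul preserves w here (none of its changes turn any other segment into w), so the proto-segment is *w.
Position 2: Kakul has a, Vudilic has a, Sesimu has o. Kakul preserves a here (none of its changes turn any other segment into a), so the proto-segment is *a.
Continuing position by position gives *wafeldik; check it forward:
Kakul: *wafeldik > wafeldek > wafeltek  (by vowel merger, unconditioned shift)
Vudilic: *wafeldik > vafeldik > vafeldih  (by unconditioned shift, unconditioned shift)
Sesimu: *wafeldik > wofeldik > wofeldek  (by vowel merger, vowel merger)
*wafeldik is the unique common source.

*wafeldik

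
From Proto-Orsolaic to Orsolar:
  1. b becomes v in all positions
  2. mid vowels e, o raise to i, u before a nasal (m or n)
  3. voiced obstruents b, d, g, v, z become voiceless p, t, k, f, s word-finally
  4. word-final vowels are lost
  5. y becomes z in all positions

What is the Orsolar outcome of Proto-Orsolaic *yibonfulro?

Orsolar: start from *yibonfulro.
  rule 1 (unconditioned shift): yibonfulro → yivonfulro
  rule 2 (pre-nasal raising): yivonfulro → yivunfulro
  rule 3: no change — yivunfulro
  rule 4 (apocope): yivunfulro → yivunfulr
  rule 5 (unconditioned shift): yivunfulr → zivunfulr
  ⇒ Orsolar zivunfulr

zivunfulr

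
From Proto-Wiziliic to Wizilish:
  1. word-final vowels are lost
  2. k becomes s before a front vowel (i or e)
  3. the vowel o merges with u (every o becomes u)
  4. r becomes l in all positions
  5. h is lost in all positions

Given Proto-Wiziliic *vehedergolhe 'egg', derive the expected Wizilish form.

veedelgul

Wizilish: *vehedergolhe > vehedergolh > vehedergulh > vehedelgulh > veedelgul  (by apocope, vowel merger, unconditioned shift, h-loss)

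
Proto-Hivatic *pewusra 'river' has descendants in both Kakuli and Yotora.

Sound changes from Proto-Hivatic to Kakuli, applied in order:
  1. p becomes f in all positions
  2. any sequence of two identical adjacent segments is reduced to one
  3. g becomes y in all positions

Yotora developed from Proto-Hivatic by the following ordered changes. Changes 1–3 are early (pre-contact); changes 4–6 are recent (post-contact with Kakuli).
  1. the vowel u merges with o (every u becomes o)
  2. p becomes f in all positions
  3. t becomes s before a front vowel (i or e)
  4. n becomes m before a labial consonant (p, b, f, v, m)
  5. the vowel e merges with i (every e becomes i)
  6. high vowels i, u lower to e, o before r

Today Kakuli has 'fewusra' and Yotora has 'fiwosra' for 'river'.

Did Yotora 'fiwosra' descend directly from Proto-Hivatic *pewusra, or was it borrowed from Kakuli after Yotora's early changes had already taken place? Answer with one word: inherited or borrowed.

If inherited, *pewusra would pass through all of Yotora's changes:
Yotora: *pewusra
  pewusra → pewosra   [vowel merger]
  pewosra → fewosra   [unconditioned shift]
  fewosra (rule 3 does not apply)
  fewosra (rule 4 does not apply)
  fewosra → fiwosra   [vowel merger]
  fiwosra (rule 6 does not apply)
  giving Yotora fiwosra.
If borrowed from Kakuli 'fewusra' after the early changes, it would undergo only the recent ones:
  rule 4 (nasal place assimilation): no change (fewusra)
  rule 5 (vowel merger): fewusra → fiwusra
  rule 6 (pre-rhotic lowering): no change (fiwusra)
  ⇒ as a loan: fiwusra
Yotora 'fiwosra' matches the inherited outcome exactly, so it is an inherited cognate, not a loan.

inherited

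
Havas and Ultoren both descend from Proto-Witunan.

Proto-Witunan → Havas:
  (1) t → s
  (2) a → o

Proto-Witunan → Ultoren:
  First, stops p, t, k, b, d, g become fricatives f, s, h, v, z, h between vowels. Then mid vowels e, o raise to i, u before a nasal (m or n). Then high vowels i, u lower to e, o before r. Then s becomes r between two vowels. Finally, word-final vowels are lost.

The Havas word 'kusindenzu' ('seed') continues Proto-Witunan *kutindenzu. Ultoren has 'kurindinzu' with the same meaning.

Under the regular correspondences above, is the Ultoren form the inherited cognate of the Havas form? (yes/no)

Derive the expected Ultoren reflex of *kutindenzu:
Ultoren: *kutindenzu
  kutindenzu → kusindenzu   [intervocalic lenition]
  kusindenzu → kusindinzu   [pre-nasal raising]
  kusindinzu (rule 3 does not apply)
  kusindinzu → kurindinzu   [rhotacism]
  kurindinzu → kurindinz   [apocope]
  giving Ultoren kurindinz.
The regular Ultoren reflex would be 'kurindinz', but the attested form is 'kurindinzu'. The correspondence is irregular, so they are not cognates (the Ultoren form has a different source).

no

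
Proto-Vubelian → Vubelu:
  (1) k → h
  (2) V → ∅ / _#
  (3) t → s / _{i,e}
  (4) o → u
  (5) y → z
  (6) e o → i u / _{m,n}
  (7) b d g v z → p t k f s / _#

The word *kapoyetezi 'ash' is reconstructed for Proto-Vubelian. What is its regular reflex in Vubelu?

hapuzeses

Vubelu: *kapoyetezi
  kapoyetezi → hapoyetezi   [unconditioned shift]
  hapoyetezi → hapoyetez   [apocope]
  hapoyetez → hapoyesez   [palatalisation]
  hapoyesez → hapuyesez   [vowel merger]
  hapuyesez → hapuzesez   [unconditioned shift]
  hapuzesez (rule 6 does not apply)
  hapuzesez → hapuzeses   [final devoicing]
  giving Vubelu hapuzeses.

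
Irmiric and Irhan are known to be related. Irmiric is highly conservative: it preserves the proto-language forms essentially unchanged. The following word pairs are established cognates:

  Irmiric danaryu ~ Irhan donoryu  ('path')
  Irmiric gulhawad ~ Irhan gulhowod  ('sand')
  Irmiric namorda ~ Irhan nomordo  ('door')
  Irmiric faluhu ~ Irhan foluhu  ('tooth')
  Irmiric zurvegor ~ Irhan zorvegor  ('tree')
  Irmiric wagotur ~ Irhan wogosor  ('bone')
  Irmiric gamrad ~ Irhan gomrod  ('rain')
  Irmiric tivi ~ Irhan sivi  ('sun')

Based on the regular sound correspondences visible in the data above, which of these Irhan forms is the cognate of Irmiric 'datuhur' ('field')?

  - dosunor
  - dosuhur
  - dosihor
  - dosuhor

dosuhor

gulhawad ~ gulhowod, faluhu ~ foluhu — Irmiric a corresponds to Irhan o after a consonant, before a consonant other than r, m, n, p, b, f, v.
wagotur ~ wogosor — Irmiric t corresponds to Irhan s between vowels (before a back vowel).
zurvegor ~ zorvegor, wagotur ~ wogosor — Irmiric u corresponds to Irhan o after a consonant, before r.
Applying these to Irmiric 'datuhur':
  datuhur → dotuhur   (a→o after a consonant, before a consonant other than r, m, n, p, b, f, v)
  dotuhur → dosuhur   (t→s between vowels (before a back vowel))
  dosuhur → dosuhor   (u→o after a consonant, before r)
So the Irhan cognate is 'dosuhor'.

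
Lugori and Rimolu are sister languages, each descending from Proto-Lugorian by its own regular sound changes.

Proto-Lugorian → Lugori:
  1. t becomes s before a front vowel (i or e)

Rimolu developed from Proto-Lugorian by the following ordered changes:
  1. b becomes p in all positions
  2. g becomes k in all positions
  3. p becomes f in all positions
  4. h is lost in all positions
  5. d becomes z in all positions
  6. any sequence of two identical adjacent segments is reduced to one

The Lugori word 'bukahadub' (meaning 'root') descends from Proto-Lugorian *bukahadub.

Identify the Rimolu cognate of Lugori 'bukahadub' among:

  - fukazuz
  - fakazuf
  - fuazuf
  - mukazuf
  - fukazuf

Rimolu: *bukahadub > pukahadup > fukahaduf > fukaaduf > fukaazuf > fukazuf  (by unconditioned shift, unconditioned shift, h-loss, unconditioned shift, degemination)

fukazuf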